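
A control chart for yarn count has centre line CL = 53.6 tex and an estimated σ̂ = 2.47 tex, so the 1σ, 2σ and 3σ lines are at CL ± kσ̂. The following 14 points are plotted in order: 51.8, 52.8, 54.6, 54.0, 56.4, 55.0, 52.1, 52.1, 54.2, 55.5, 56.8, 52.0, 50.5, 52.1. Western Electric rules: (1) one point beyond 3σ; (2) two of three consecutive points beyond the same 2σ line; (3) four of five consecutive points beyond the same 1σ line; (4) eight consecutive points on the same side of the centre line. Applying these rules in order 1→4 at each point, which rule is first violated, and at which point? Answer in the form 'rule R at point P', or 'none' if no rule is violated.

Zone of each point (C = within 1σ̂, B = 1σ̂–2σ̂, A = 2σ̂–3σ̂, * = beyond 3σ̂; sign = side of CL): 1:-C, 2:-C, 3:+C, 4:+C, 5:+B, 6:+C, 7:-C, 8:-C, 9:+C, 10:+C, 11:+B, 12:-C, 13:-B, 14:-C
No rule fires across all 14 points.

none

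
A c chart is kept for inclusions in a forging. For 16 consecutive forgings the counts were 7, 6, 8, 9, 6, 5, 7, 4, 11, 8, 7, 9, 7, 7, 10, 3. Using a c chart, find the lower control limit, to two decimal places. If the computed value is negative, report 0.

c̄ = (7 + 6 + 8 + 9 + 6 + 5 + 7 + 4 + 11 + 8 + 7 + 9 + 7 + 7 + 10 + 3) / 16 = 114 / 16 = 7.1250
LCL = c̄ − 3√c̄ = 7.1250 − 3 × 2.6693 = -0.8828 → 0 (cannot be negative)

0.00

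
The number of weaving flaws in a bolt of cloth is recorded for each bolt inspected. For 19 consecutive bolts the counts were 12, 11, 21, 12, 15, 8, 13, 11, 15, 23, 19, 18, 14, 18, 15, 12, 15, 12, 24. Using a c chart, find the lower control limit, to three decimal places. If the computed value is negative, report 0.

c̄ = (12 + 11 + 21 + 12 + 15 + 8 + 13 + 11 + 15 + 23 + 19 + 18 + 14 + 18 + 15 + 12 + 15 + 12 + 24) / 19 = 288 / 19 = 15.1579
LCL = c̄ − 3√c̄ = 15.1579 − 3 × 3.8933 = 3.4780

3.478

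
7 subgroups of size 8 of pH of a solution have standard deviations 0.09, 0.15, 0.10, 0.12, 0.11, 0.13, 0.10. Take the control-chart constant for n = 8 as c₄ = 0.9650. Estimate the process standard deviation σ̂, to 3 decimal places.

0.118

s̄ = (0.09 + 0.15 + 0.10 + 0.12 + 0.11 + 0.13 + 0.10) / 7 = 0.1143
σ̂ = s̄ / c₄ = 0.1143 / 0.9650 = 0.1184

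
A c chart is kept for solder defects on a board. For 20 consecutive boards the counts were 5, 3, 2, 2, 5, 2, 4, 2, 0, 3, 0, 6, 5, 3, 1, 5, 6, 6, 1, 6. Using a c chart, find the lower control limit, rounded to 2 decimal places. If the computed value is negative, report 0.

c̄ = (5 + 3 + 2 + 2 + 5 + 2 + 4 + 2 + 0 + 3 + 0 + 6 + 5 + 3 + 1 + 5 + 6 + 6 + 1 + 6) / 20 = 67 / 20 = 3.3500
LCL = c̄ − 3√c̄ = 3.3500 − 3 × 1.8303 = -2.1409 → 0 (cannot be negative)

0.00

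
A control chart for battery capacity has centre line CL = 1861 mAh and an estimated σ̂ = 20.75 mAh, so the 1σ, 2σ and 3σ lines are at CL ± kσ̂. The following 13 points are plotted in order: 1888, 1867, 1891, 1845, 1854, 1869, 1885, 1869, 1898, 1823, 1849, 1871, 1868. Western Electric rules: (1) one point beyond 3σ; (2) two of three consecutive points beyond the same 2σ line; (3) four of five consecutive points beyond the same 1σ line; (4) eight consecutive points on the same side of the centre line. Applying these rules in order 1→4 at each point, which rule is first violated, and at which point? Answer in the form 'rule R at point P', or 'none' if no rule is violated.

none

Zone of each point (C = within 1σ̂, B = 1σ̂–2σ̂, A = 2σ̂–3σ̂, * = beyond 3σ̂; sign = side of CL): 1:+B, 2:+C, 3:+B, 4:-C, 5:-C, 6:+C, 7:+B, 8:+C, 9:+B, 10:-B, 11:-C, 12:+C, 13:+C
No rule fires across all 13 points.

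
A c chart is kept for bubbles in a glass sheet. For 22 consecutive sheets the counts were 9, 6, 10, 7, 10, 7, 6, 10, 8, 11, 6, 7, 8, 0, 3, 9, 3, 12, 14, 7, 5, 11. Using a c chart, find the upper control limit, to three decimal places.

c̄ = (9 + 6 + 10 + 7 + 10 + 7 + 6 + 10 + 8 + 11 + 6 + 7 + 8 + 0 + 3 + 9 + 3 + 12 + 14 + 7 + 5 + 11) / 22 = 169 / 22 = 7.6818
UCL = c̄ + 3√c̄ = 7.6818 + 3 × √7.6818 = 7.6818 + 3 × 2.7716 = 15.9966

15.997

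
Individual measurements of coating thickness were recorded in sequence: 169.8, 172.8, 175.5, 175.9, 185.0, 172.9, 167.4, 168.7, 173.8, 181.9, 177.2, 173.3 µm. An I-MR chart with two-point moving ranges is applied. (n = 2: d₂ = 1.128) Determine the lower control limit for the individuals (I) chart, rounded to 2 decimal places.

X̄ = (169.8 + 172.8 + 175.5 + 175.9 + 185.0 + 172.9 + 167.4 + 168.7 + 173.8 + 181.9 + 177.2 + 173.3) / 12 = 174.5167
Moving ranges: 3.0, 2.7, 0.4, 9.1, 12.1, 5.5, 1.3, 5.1, 8.1, 4.7, 3.9; M̄R̄ = 55.9000 / 11 = 5.0818
LCL = X̄ − 3·M̄R̄/d₂ = 174.5167 − 3 × 5.0818 / 1.128 = 161.0012

161.00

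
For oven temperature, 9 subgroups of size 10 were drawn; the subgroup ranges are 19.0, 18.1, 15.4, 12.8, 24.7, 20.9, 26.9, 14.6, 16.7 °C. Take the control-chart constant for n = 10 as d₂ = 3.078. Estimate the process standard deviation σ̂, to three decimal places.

6.104

R̄ = (19.0 + 18.1 + 15.4 + 12.8 + 24.7 + 20.9 + 26.9 + 14.6 + 16.7) / 9 = 18.7889
σ̂ = R̄ / d₂ = 18.7889 / 3.078 = 6.1043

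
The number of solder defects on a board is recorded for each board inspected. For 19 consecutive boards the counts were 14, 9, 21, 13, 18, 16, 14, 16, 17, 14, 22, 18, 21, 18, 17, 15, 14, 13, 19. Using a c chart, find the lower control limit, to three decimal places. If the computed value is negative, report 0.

c̄ = (14 + 9 + 21 + 13 + 18 + 16 + 14 + 16 + 17 + 14 + 22 + 18 + 21 + 18 + 17 + 15 + 14 + 13 + 19) / 19 = 309 / 19 = 16.2632
LCL = c̄ − 3√c̄ = 16.2632 − 3 × 4.0328 = 4.1649

4.165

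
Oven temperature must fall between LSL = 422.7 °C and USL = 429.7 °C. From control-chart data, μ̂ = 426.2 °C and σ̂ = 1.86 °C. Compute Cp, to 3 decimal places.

Cp = (USL − LSL) / (6σ̂) = (429.7 − 422.7) / (6 × 1.86) = 7.0000 / 11.1600 = 0.6272

0.627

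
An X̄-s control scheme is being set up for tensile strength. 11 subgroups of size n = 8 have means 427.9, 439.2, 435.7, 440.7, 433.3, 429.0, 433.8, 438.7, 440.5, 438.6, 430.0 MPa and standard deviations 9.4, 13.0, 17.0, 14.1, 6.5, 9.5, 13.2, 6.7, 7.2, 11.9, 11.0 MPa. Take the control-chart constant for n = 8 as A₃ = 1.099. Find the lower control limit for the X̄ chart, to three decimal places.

423.279

X̄̄ = (427.9 + 439.2 + 435.7 + 440.7 + 433.3 + 429.0 + 433.8 + 438.7 + 440.5 + 438.6 + 430.0) / 11 = 435.2182
s̄ = (9.4 + 13.0 + 17.0 + 14.1 + 6.5 + 9.5 + 13.2 + 6.7 + 7.2 + 11.9 + 11.0) / 11 = 10.8636
LCL = X̄̄ − A₃·s̄ = 435.2182 − 1.099 × 10.8636 = 423.2790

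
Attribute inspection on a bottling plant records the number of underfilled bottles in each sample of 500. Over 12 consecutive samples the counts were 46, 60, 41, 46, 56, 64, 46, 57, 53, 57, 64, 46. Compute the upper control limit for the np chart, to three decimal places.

73.650

p̄ = Σdᵢ / (k·n) = 636 / (12 × 500) = 0.10600
UCL = np̄ + 3·√(np̄(1−p̄)) = 53.0000 + 3 × √(53.0000×0.89400) = 53.0000 + 3 × 6.8835 = 73.6504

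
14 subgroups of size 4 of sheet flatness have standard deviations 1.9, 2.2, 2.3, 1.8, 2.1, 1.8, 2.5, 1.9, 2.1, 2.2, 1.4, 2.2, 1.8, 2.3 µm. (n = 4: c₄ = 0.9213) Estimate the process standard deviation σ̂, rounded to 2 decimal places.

s̄ = (1.9 + 2.2 + 2.3 + 1.8 + 2.1 + 1.8 + 2.5 + 1.9 + 2.1 + 2.2 + 1.4 + 2.2 + 1.8 + 2.3) / 14 = 2.0357
σ̂ = s̄ / c₄ = 2.0357 / 0.9213 = 2.2096

2.21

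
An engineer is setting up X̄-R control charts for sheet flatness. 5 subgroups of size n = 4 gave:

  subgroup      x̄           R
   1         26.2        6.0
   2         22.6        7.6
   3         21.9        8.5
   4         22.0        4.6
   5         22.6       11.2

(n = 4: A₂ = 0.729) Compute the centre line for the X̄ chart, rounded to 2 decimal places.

23.06

X̄̄ = (26.2 + 22.6 + 21.9 + 22.0 + 22.6) / 5 = 115.3000 / 5 = 23.0600
CL = X̄̄ = 23.0600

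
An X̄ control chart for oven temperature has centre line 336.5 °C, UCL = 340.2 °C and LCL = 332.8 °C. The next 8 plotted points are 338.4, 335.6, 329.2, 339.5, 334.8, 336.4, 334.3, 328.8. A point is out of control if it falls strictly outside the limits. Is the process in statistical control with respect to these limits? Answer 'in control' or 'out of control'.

Compare each point to [332.8, 340.2]: sample 3 = 329.2 < LCL; sample 8 = 328.8 < LCL.

out of control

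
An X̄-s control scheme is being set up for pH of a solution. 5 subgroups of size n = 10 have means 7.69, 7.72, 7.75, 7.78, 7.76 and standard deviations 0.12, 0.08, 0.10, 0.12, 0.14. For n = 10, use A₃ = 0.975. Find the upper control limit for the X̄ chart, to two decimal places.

7.85

X̄̄ = (7.69 + 7.72 + 7.75 + 7.78 + 7.76) / 5 = 7.7400
s̄ = (0.12 + 0.08 + 0.10 + 0.12 + 0.14) / 5 = 0.1120
UCL = X̄̄ + A₃·s̄ = 7.7400 + 0.975 × 0.1120 = 7.8492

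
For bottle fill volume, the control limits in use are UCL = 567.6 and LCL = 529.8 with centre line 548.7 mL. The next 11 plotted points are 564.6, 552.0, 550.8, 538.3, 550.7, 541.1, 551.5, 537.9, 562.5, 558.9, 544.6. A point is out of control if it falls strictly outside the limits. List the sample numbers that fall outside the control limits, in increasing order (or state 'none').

All 11 points lie within [529.8, 567.6].

none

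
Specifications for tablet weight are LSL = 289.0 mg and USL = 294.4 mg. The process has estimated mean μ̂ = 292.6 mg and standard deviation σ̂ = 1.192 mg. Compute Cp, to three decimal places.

Cp = (USL − LSL) / (6σ̂) = (294.4 − 289.0) / (6 × 1.192) = 5.4000 / 7.1520 = 0.7550

0.755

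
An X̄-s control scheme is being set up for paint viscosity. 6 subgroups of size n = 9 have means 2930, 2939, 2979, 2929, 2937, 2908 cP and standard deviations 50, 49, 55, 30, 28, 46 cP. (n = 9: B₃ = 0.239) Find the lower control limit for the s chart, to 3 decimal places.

10.277

s̄ = (50 + 49 + 55 + 30 + 28 + 46) / 6 = 43.0000
LCL_s = B₃·s̄ = 0.239 × 43.0000 = 10.2770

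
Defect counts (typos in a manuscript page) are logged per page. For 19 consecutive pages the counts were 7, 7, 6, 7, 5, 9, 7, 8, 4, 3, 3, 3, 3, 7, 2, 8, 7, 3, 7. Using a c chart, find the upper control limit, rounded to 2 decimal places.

c̄ = (7 + 7 + 6 + 7 + 5 + 9 + 7 + 8 + 4 + 3 + 3 + 3 + 3 + 7 + 2 + 8 + 7 + 3 + 7) / 19 = 106 / 19 = 5.5789
UCL = c̄ + 3√c̄ = 5.5789 + 3 × √5.5789 = 5.5789 + 3 × 2.3620 = 12.6649

12.66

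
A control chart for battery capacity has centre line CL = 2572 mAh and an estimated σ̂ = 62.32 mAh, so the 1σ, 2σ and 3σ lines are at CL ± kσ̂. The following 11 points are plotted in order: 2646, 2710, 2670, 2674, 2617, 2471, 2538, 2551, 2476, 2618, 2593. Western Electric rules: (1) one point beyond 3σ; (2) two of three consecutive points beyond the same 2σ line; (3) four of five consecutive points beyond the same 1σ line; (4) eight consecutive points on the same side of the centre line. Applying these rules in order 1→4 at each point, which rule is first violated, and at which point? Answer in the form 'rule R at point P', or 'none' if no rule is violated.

Zone of each point (C = within 1σ̂, B = 1σ̂–2σ̂, A = 2σ̂–3σ̂, * = beyond 3σ̂; sign = side of CL): 1:+B, 2:+A, 3:+B, 4:+B, 5:+C, 6:-B, 7:-C, 8:-C, 9:-B, 10:+C, 11:+C
Rule 3 (four of five consecutive points beyond the same 1σ limit) is satisfied at point 4.

rule 3 at point 4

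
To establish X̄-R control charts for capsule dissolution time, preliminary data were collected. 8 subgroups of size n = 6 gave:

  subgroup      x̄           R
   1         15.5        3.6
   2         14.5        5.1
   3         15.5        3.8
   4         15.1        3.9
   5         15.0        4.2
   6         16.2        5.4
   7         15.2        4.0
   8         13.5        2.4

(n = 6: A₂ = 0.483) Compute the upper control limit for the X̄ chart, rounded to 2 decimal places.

X̄̄ = (15.5 + 14.5 + 15.5 + 15.1 + 15.0 + 16.2 + 15.2 + 13.5) / 8 = 120.5000 / 8 = 15.0625
R̄ = (3.6 + 5.1 + 3.8 + 3.9 + 4.2 + 5.4 + 4.0 + 2.4) / 8 = 32.4000 / 8 = 4.0500
UCL = X̄̄ + A₂·R̄ = 15.0625 + 0.483 × 4.0500 = 17.0187

17.02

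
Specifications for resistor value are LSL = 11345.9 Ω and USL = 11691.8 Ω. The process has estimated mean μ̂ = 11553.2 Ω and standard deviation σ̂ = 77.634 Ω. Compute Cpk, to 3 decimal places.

0.595

Cpu = (USL − μ̂) / (3σ̂) = (11691.8 − 11553.2) / (3 × 77.634) = 0.5951; Cpl = (μ̂ − LSL) / (3σ̂) = (11553.2 − 11345.9) / (3 × 77.634) = 0.8901; Cpk = min(Cpu, Cpl) = 0.5951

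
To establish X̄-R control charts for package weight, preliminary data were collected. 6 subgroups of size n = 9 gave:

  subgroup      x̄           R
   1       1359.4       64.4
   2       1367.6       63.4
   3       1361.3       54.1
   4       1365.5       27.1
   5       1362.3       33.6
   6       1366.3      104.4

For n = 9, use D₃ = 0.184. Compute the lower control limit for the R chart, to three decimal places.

R̄ = (64.4 + 63.4 + 54.1 + 27.1 + 33.6 + 104.4) / 6 = 347.0000 / 6 = 57.8333
LCL_R = D₃·R̄ = 0.184 × 57.8333 = 10.6413

10.641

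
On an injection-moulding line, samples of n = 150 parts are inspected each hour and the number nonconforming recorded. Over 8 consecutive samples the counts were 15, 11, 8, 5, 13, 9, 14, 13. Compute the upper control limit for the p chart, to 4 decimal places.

p̄ = Σdᵢ / (k·n) = 88 / (8 × 150) = 0.07333
UCL = p̄ + 3·√(p̄(1−p̄)/n) = 0.07333 + 3 × √(0.07333×0.92667/150) = 0.07333 + 3 × 0.02128 = 0.13719

0.1372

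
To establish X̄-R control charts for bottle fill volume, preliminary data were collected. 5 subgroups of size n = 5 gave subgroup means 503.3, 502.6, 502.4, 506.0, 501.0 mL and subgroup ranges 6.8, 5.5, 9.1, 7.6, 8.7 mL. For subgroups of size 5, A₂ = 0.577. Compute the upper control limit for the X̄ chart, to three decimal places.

507.411

X̄̄ = (503.3 + 502.6 + 502.4 + 506.0 + 501.0) / 5 = 2515.3000 / 5 = 503.0600
R̄ = (6.8 + 5.5 + 9.1 + 7.6 + 8.7) / 5 = 37.7000 / 5 = 7.5400
UCL = X̄̄ + A₂·R̄ = 503.0600 + 0.577 × 7.5400 = 507.4106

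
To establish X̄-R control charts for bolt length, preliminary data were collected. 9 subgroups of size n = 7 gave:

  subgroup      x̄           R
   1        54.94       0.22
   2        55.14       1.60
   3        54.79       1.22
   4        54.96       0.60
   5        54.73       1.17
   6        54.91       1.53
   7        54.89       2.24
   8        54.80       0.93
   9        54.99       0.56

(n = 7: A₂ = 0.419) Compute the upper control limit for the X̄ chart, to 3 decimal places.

55.374

X̄̄ = (54.94 + 55.14 + 54.79 + 54.96 + 54.73 + 54.91 + 54.89 + 54.80 + 54.99) / 9 = 494.1500 / 9 = 54.9056
R̄ = (0.22 + 1.60 + 1.22 + 0.60 + 1.17 + 1.53 + 2.24 + 0.93 + 0.56) / 9 = 10.0700 / 9 = 1.1189
UCL = X̄̄ + A₂·R̄ = 54.9056 + 0.419 × 1.1189 = 55.3744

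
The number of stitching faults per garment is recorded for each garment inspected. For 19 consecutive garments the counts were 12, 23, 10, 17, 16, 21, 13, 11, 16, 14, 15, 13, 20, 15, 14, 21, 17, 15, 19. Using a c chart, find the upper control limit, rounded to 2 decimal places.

27.86

c̄ = (12 + 23 + 10 + 17 + 16 + 21 + 13 + 11 + 16 + 14 + 15 + 13 + 20 + 15 + 14 + 21 + 17 + 15 + 19) / 19 = 302 / 19 = 15.8947
UCL = c̄ + 3√c̄ = 15.8947 + 3 × √15.8947 = 15.8947 + 3 × 3.9868 = 27.8552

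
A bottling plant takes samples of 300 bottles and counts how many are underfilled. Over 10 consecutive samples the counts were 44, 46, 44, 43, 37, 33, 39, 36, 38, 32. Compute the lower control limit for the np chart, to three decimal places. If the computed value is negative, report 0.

p̄ = Σdᵢ / (k·n) = 392 / (10 × 300) = 0.13067
LCL = np̄ − 3·√(np̄(1−p̄)) = 39.2000 − 3 × 5.8376 = 21.6871

21.687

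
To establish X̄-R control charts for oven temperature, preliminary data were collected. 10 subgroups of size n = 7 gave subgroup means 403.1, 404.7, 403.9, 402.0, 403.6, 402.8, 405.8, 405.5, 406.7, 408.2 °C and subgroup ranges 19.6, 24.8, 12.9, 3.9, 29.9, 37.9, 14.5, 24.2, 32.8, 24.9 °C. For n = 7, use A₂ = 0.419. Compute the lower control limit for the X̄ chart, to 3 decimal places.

395.186

X̄̄ = (403.1 + 404.7 + 403.9 + 402.0 + 403.6 + 402.8 + 405.8 + 405.5 + 406.7 + 408.2) / 10 = 4046.3000 / 10 = 404.6300
R̄ = (19.6 + 24.8 + 12.9 + 3.9 + 29.9 + 37.9 + 14.5 + 24.2 + 32.8 + 24.9) / 10 = 225.4000 / 10 = 22.5400
LCL = X̄̄ − A₂·R̄ = 404.6300 − 0.419 × 22.5400 = 395.1857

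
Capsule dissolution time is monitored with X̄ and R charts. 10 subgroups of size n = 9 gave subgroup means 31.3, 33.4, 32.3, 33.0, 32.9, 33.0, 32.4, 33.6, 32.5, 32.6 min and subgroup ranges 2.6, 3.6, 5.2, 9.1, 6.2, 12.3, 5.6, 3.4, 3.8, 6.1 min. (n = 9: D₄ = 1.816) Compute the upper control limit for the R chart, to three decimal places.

10.515

R̄ = (2.6 + 3.6 + 5.2 + 9.1 + 6.2 + 12.3 + 5.6 + 3.4 + 3.8 + 6.1) / 10 = 57.9000 / 10 = 5.7900
UCL_R = D₄·R̄ = 1.816 × 5.7900 = 10.5146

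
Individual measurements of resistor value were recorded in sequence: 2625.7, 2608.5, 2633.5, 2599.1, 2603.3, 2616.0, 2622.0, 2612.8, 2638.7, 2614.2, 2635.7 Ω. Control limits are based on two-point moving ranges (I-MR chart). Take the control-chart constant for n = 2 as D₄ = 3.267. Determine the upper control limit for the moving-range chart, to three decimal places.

59.002

Moving ranges: 17.2, 25.0, 34.4, 4.2, 12.7, 6.0, 9.2, 25.9, 24.5, 21.5; M̄R̄ = 180.6000 / 10 = 18.0600
UCL_MR = D₄·M̄R̄ = 3.267 × 18.0600 = 59.0020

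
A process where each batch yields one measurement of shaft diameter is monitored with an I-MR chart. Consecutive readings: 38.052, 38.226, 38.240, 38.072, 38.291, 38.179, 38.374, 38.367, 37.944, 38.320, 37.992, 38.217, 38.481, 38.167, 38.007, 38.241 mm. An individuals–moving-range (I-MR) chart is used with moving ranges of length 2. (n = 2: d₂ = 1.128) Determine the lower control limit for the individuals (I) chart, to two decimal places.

37.63

X̄ = (38.052 + 38.226 + 38.240 + 38.072 + 38.291 + 38.179 + 38.374 + 38.367 + 37.944 + 38.320 + 37.992 + 38.217 + 38.481 + 38.167 + 38.007 + 38.241) / 16 = 38.1981
Moving ranges: 0.174, 0.014, 0.168, 0.219, 0.112, 0.195, 0.007, 0.423, 0.376, 0.328, 0.225, 0.264, 0.314, 0.160, 0.234; M̄R̄ = 3.2130 / 15 = 0.2142
LCL = X̄ − 3·M̄R̄/d₂ = 38.1981 − 3 × 0.2142 / 1.128 = 37.6284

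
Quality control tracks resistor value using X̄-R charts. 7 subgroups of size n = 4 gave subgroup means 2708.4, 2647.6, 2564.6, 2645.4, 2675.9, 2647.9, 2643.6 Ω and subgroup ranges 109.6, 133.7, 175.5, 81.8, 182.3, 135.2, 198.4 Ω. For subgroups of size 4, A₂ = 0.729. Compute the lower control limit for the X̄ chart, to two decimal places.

X̄̄ = (2708.4 + 2647.6 + 2564.6 + 2645.4 + 2675.9 + 2647.9 + 2643.6) / 7 = 18533.4000 / 7 = 2647.6286
R̄ = (109.6 + 133.7 + 175.5 + 81.8 + 182.3 + 135.2 + 198.4) / 7 = 1016.5000 / 7 = 145.2143
LCL = X̄̄ − A₂·R̄ = 2647.6286 − 0.729 × 145.2143 = 2541.7674

2541.77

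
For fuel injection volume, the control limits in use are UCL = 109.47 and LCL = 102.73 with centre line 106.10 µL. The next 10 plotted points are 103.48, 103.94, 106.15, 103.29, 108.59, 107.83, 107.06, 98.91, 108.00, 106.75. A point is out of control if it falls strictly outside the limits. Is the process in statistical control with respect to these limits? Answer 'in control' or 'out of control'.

out of control

Compare each point to [102.73, 109.47]: sample 8 = 98.91 < LCL.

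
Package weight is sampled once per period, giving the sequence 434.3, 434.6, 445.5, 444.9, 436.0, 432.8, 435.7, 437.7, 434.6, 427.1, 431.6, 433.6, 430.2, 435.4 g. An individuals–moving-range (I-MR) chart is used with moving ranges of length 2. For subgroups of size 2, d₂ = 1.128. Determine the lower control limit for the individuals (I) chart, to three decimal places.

X̄ = (434.3 + 434.6 + 445.5 + 444.9 + 436.0 + 432.8 + 435.7 + 437.7 + 434.6 + 427.1 + 431.6 + 433.6 + 430.2 + 435.4) / 14 = 435.2857
Moving ranges: 0.3, 10.9, 0.6, 8.9, 3.2, 2.9, 2.0, 3.1, 7.5, 4.5, 2.0, 3.4, 5.2; M̄R̄ = 54.5000 / 13 = 4.1923
LCL = X̄ − 3·M̄R̄/d₂ = 435.2857 − 3 × 4.1923 / 1.128 = 424.1360

424.136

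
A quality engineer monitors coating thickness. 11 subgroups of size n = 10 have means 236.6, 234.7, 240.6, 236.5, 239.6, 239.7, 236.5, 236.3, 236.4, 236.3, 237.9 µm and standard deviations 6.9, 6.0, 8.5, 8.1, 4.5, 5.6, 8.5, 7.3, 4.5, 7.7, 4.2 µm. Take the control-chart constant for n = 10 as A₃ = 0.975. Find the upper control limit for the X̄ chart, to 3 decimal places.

243.737

X̄̄ = (236.6 + 234.7 + 240.6 + 236.5 + 239.6 + 239.7 + 236.5 + 236.3 + 236.4 + 236.3 + 237.9) / 11 = 237.3727
s̄ = (6.9 + 6.0 + 8.5 + 8.1 + 4.5 + 5.6 + 8.5 + 7.3 + 4.5 + 7.7 + 4.2) / 11 = 6.5273
UCL = X̄̄ + A₃·s̄ = 237.3727 + 0.975 × 6.5273 = 243.7368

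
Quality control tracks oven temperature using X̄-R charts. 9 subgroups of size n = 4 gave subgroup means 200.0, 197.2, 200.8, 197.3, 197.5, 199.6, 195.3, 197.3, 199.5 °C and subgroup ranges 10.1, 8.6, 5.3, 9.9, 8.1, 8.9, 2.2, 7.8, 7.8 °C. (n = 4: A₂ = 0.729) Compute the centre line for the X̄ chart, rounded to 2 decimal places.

198.28

X̄̄ = (200.0 + 197.2 + 200.8 + 197.3 + 197.5 + 199.6 + 195.3 + 197.3 + 199.5) / 9 = 1784.5000 / 9 = 198.2778
CL = X̄̄ = 198.2778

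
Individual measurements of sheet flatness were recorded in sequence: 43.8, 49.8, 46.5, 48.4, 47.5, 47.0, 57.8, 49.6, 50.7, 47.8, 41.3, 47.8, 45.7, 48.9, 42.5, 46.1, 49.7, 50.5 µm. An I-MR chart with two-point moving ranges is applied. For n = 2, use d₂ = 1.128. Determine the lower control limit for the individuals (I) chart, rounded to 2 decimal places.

X̄ = (43.8 + 49.8 + 46.5 + 48.4 + 47.5 + 47.0 + 57.8 + 49.6 + 50.7 + 47.8 + 41.3 + 47.8 + 45.7 + 48.9 + 42.5 + 46.1 + 49.7 + 50.5) / 18 = 47.8556
Moving ranges: 6.0, 3.3, 1.9, 0.9, 0.5, 10.8, 8.2, 1.1, 2.9, 6.5, 6.5, 2.1, 3.2, 6.4, 3.6, 3.6, 0.8; M̄R̄ = 68.3000 / 17 = 4.0176
LCL = X̄ − 3·M̄R̄/d₂ = 47.8556 − 3 × 4.0176 / 1.128 = 37.1703

37.17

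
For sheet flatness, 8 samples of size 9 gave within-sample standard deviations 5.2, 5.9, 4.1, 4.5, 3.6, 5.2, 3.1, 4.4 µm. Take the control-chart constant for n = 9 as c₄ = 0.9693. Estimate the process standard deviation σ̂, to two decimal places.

4.64

s̄ = (5.2 + 5.9 + 4.1 + 4.5 + 3.6 + 5.2 + 3.1 + 4.4) / 8 = 4.5000
σ̂ = s̄ / c₄ = 4.5000 / 0.9693 = 4.6425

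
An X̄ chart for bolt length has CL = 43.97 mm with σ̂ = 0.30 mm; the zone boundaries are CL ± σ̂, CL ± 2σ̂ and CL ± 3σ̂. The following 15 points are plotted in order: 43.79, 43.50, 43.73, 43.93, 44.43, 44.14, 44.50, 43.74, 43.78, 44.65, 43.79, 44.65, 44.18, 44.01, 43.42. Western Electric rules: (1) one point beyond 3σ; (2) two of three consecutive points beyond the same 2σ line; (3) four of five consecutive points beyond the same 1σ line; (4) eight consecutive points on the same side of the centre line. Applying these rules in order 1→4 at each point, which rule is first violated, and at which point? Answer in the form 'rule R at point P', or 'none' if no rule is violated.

Zone of each point (C = within 1σ̂, B = 1σ̂–2σ̂, A = 2σ̂–3σ̂, * = beyond 3σ̂; sign = side of CL): 1:-C, 2:-B, 3:-C, 4:-C, 5:+B, 6:+C, 7:+B, 8:-C, 9:-C, 10:+A, 11:-C, 12:+A, 13:+C, 14:+C, 15:-B
Rule 2 (two of three consecutive points beyond the same 2σ limit) is satisfied at point 12.

rule 2 at point 12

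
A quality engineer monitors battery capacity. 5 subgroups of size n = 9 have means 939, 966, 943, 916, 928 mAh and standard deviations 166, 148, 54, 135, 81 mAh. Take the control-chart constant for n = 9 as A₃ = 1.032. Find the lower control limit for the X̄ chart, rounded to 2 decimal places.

817.86

X̄̄ = (939 + 966 + 943 + 916 + 928) / 5 = 938.4000
s̄ = (166 + 148 + 54 + 135 + 81) / 5 = 116.8000
LCL = X̄̄ − A₃·s̄ = 938.4000 − 1.032 × 116.8000 = 817.8624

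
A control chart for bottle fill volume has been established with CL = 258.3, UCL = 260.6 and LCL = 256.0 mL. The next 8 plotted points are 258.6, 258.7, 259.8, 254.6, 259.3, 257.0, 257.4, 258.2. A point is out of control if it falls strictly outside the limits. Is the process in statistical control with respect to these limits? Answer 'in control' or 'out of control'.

Compare each point to [256.0, 260.6]: sample 4 = 254.6 < LCL.

out of control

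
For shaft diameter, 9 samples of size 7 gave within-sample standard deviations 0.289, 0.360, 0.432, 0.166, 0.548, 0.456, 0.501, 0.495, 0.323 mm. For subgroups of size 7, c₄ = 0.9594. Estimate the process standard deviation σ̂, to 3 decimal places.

s̄ = (0.289 + 0.360 + 0.432 + 0.166 + 0.548 + 0.456 + 0.501 + 0.495 + 0.323) / 9 = 0.3967
σ̂ = s̄ / c₄ = 0.3967 / 0.9594 = 0.4135

0.413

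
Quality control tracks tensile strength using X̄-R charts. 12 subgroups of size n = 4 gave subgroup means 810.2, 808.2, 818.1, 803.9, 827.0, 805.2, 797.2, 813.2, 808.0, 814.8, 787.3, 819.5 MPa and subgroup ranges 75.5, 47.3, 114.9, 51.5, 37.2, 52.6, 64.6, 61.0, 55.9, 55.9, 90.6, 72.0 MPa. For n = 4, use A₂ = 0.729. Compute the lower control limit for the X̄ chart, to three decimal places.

762.059

X̄̄ = (810.2 + 808.2 + 818.1 + 803.9 + 827.0 + 805.2 + 797.2 + 813.2 + 808.0 + 814.8 + 787.3 + 819.5) / 12 = 9712.6000 / 12 = 809.3833
R̄ = (75.5 + 47.3 + 114.9 + 51.5 + 37.2 + 52.6 + 64.6 + 61.0 + 55.9 + 55.9 + 90.6 + 72.0) / 12 = 779.0000 / 12 = 64.9167
LCL = X̄̄ − A₂·R̄ = 809.3833 − 0.729 × 64.9167 = 762.0591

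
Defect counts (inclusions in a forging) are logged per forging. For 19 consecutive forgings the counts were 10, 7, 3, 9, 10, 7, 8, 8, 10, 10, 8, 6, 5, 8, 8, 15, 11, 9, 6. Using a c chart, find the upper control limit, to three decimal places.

c̄ = (10 + 7 + 3 + 9 + 10 + 7 + 8 + 8 + 10 + 10 + 8 + 6 + 5 + 8 + 8 + 15 + 11 + 9 + 6) / 19 = 158 / 19 = 8.3158
UCL = c̄ + 3√c̄ = 8.3158 + 3 × √8.3158 = 8.3158 + 3 × 2.8837 = 16.9669

16.967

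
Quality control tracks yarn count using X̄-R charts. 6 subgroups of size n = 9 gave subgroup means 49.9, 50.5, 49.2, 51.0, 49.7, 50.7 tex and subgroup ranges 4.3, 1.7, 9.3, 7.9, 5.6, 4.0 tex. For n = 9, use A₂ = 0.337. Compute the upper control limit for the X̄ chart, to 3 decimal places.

X̄̄ = (49.9 + 50.5 + 49.2 + 51.0 + 49.7 + 50.7) / 6 = 301.0000 / 6 = 50.1667
R̄ = (4.3 + 1.7 + 9.3 + 7.9 + 5.6 + 4.0) / 6 = 32.8000 / 6 = 5.4667
UCL = X̄̄ + A₂·R̄ = 50.1667 + 0.337 × 5.4667 = 52.0089

52.009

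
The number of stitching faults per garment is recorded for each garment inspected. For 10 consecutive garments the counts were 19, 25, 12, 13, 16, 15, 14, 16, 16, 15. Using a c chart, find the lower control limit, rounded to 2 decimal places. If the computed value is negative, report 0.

4.06

c̄ = (19 + 25 + 12 + 13 + 16 + 15 + 14 + 16 + 16 + 15) / 10 = 161 / 10 = 16.1000
LCL = c̄ − 3√c̄ = 16.1000 − 3 × 4.0125 = 4.0626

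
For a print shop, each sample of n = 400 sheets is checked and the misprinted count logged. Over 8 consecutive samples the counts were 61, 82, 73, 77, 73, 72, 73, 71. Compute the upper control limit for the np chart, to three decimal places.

95.894

p̄ = Σdᵢ / (k·n) = 582 / (8 × 400) = 0.18188
UCL = np̄ + 3·√(np̄(1−p̄)) = 72.7500 + 3 × √(72.7500×0.81812) = 72.7500 + 3 × 7.7148 = 95.8945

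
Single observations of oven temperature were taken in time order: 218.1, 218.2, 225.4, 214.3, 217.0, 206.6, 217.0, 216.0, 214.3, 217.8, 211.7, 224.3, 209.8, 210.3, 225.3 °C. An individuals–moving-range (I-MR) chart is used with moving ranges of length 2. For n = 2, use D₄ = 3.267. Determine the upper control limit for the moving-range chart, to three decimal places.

22.589

Moving ranges: 0.1, 7.2, 11.1, 2.7, 10.4, 10.4, 1.0, 1.7, 3.5, 6.1, 12.6, 14.5, 0.5, 15.0; M̄R̄ = 96.8000 / 14 = 6.9143
UCL_MR = D₄·M̄R̄ = 3.267 × 6.9143 = 22.5890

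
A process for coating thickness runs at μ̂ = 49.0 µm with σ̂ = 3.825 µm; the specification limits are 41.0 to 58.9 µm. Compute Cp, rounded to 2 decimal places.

0.78

Cp = (USL − LSL) / (6σ̂) = (58.9 − 41.0) / (6 × 3.825) = 17.9000 / 22.9500 = 0.7800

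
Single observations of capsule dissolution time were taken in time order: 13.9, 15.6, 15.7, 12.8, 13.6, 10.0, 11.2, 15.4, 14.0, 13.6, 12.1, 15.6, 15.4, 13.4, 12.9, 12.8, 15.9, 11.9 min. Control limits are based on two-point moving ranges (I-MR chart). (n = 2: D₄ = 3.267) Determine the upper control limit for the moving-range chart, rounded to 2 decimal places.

Moving ranges: 1.7, 0.1, 2.9, 0.8, 3.6, 1.2, 4.2, 1.4, 0.4, 1.5, 3.5, 0.2, 2.0, 0.5, 0.1, 3.1, 4.0; M̄R̄ = 31.2000 / 17 = 1.8353
UCL_MR = D₄·M̄R̄ = 3.267 × 1.8353 = 5.9959

6.00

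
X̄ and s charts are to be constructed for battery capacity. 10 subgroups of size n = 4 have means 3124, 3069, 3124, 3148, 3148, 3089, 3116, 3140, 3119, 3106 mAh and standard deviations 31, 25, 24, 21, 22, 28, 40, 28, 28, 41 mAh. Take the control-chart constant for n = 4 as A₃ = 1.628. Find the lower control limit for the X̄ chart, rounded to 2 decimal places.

X̄̄ = (3124 + 3069 + 3124 + 3148 + 3148 + 3089 + 3116 + 3140 + 3119 + 3106) / 10 = 3118.3000
s̄ = (31 + 25 + 24 + 21 + 22 + 28 + 40 + 28 + 28 + 41) / 10 = 28.8000
LCL = X̄̄ − A₃·s̄ = 3118.3000 − 1.628 × 28.8000 = 3071.4136

3071.41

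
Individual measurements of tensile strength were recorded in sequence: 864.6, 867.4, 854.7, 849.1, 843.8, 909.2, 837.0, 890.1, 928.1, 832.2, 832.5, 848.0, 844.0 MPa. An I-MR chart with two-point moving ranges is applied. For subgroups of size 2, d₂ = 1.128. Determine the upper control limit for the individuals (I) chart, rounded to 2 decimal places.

X̄ = (864.6 + 867.4 + 854.7 + 849.1 + 843.8 + 909.2 + 837.0 + 890.1 + 928.1 + 832.2 + 832.5 + 848.0 + 844.0) / 13 = 861.5923
Moving ranges: 2.8, 12.7, 5.6, 5.3, 65.4, 72.2, 53.1, 38.0, 95.9, 0.3, 15.5, 4.0; M̄R̄ = 370.8000 / 12 = 30.9000
UCL = X̄ + 3·M̄R̄/d₂ = 861.5923 + 3 × 30.9000 / 1.128 = 943.7732

943.77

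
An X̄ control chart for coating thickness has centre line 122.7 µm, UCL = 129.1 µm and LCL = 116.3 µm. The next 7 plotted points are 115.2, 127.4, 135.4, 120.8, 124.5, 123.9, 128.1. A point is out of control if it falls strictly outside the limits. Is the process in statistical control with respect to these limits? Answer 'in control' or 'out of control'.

out of control

Compare each point to [116.3, 129.1]: sample 1 = 115.2 < LCL; sample 3 = 135.4 > UCL.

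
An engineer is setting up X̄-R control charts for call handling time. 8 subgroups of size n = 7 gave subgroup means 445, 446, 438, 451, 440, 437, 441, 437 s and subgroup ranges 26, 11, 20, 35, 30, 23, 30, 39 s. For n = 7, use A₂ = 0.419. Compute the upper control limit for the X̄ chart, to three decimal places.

453.083

X̄̄ = (445 + 446 + 438 + 451 + 440 + 437 + 441 + 437) / 8 = 3535.0000 / 8 = 441.8750
R̄ = (26 + 11 + 20 + 35 + 30 + 23 + 30 + 39) / 8 = 214.0000 / 8 = 26.7500
UCL = X̄̄ + A₂·R̄ = 441.8750 + 0.419 × 26.7500 = 453.0833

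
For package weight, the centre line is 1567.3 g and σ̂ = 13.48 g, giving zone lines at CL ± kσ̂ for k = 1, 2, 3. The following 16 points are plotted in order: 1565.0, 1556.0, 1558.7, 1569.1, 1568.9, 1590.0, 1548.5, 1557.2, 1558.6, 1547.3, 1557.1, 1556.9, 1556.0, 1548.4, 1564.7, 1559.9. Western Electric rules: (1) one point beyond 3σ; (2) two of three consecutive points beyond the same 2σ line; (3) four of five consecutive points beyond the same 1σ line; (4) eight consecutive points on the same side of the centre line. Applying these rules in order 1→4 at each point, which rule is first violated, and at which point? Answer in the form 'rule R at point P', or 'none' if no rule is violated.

rule 4 at point 14

Zone of each point (C = within 1σ̂, B = 1σ̂–2σ̂, A = 2σ̂–3σ̂, * = beyond 3σ̂; sign = side of CL): 1:-C, 2:-C, 3:-C, 4:+C, 5:+C, 6:+B, 7:-B, 8:-C, 9:-C, 10:-B, 11:-C, 12:-C, 13:-C, 14:-B, 15:-C, 16:-C
Rule 4 (eight consecutive points on the same side of the centre line) is satisfied at point 14.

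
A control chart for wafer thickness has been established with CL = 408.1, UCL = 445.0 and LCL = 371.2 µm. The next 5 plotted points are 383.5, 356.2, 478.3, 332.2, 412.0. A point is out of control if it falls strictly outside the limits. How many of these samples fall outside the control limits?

3

Compare each point to [371.2, 445.0]: sample 2 = 356.2 < LCL; sample 3 = 478.3 > UCL; sample 4 = 332.2 < LCL.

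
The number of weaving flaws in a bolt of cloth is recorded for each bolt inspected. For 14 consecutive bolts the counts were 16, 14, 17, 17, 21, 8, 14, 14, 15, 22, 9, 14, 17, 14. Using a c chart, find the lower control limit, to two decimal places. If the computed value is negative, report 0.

3.47

c̄ = (16 + 14 + 17 + 17 + 21 + 8 + 14 + 14 + 15 + 22 + 9 + 14 + 17 + 14) / 14 = 212 / 14 = 15.1429
LCL = c̄ − 3√c̄ = 15.1429 − 3 × 3.8914 = 3.4687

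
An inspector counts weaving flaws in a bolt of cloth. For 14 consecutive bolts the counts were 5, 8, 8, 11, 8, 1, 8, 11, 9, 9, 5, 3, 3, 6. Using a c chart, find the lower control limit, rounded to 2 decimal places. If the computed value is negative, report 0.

c̄ = (5 + 8 + 8 + 11 + 8 + 1 + 8 + 11 + 9 + 9 + 5 + 3 + 3 + 6) / 14 = 95 / 14 = 6.7857
LCL = c̄ − 3√c̄ = 6.7857 − 3 × 2.6049 = -1.0291 → 0 (cannot be negative)

0.00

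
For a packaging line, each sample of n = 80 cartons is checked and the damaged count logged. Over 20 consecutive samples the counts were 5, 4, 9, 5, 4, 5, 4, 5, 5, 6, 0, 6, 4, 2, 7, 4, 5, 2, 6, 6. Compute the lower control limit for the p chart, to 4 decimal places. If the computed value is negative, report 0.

p̄ = Σdᵢ / (k·n) = 94 / (20 × 80) = 0.05875
LCL = p̄ − 3·√(p̄(1−p̄)/n) = 0.05875 − 3 × 0.02629 = -0.02012 → 0 (negative, so LCL = 0)

0.0000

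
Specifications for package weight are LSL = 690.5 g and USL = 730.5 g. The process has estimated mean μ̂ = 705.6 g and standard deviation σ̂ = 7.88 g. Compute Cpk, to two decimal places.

0.64

Cpu = (USL − μ̂) / (3σ̂) = (730.5 − 705.6) / (3 × 7.88) = 1.0533; Cpl = (μ̂ − LSL) / (3σ̂) = (705.6 − 690.5) / (3 × 7.88) = 0.6387; Cpk = min(Cpu, Cpl) = 0.6387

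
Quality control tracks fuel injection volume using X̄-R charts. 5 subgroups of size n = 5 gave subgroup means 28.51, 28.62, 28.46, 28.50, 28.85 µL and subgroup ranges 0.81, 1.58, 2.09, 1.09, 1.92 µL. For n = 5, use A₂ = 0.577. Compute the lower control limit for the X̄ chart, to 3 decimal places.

X̄̄ = (28.51 + 28.62 + 28.46 + 28.50 + 28.85) / 5 = 142.9400 / 5 = 28.5880
R̄ = (0.81 + 1.58 + 2.09 + 1.09 + 1.92) / 5 = 7.4900 / 5 = 1.4980
LCL = X̄̄ − A₂·R̄ = 28.5880 − 0.577 × 1.4980 = 27.7237

27.724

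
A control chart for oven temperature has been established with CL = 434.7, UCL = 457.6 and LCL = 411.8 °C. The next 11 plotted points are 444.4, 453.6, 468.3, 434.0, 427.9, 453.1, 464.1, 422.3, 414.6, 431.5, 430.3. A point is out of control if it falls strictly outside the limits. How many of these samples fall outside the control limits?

2

Compare each point to [411.8, 457.6]: sample 3 = 468.3 > UCL; sample 7 = 464.1 > UCL.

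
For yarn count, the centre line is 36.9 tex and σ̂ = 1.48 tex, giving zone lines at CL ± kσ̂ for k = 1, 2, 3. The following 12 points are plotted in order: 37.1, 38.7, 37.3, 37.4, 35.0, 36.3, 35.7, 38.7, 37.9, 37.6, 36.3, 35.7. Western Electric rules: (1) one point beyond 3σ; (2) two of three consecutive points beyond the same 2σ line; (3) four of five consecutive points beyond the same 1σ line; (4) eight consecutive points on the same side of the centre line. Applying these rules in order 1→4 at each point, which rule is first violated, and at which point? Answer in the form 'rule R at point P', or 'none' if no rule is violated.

Zone of each point (C = within 1σ̂, B = 1σ̂–2σ̂, A = 2σ̂–3σ̂, * = beyond 3σ̂; sign = side of CL): 1:+C, 2:+B, 3:+C, 4:+C, 5:-B, 6:-C, 7:-C, 8:+B, 9:+C, 10:+C, 11:-C, 12:-C
No rule fires across all 12 points.

none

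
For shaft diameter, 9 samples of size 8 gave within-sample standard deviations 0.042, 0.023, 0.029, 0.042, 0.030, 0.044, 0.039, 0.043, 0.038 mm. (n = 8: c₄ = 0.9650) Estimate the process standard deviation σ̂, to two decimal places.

0.04

s̄ = (0.042 + 0.023 + 0.029 + 0.042 + 0.030 + 0.044 + 0.039 + 0.043 + 0.038) / 9 = 0.0367
σ̂ = s̄ / c₄ = 0.0367 / 0.9650 = 0.0380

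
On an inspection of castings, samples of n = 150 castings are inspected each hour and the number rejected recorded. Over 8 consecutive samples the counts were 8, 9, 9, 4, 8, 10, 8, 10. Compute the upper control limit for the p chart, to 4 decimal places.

0.1108

p̄ = Σdᵢ / (k·n) = 66 / (8 × 150) = 0.05500
UCL = p̄ + 3·√(p̄(1−p̄)/n) = 0.05500 + 3 × √(0.05500×0.94500/150) = 0.05500 + 3 × 0.01861 = 0.11084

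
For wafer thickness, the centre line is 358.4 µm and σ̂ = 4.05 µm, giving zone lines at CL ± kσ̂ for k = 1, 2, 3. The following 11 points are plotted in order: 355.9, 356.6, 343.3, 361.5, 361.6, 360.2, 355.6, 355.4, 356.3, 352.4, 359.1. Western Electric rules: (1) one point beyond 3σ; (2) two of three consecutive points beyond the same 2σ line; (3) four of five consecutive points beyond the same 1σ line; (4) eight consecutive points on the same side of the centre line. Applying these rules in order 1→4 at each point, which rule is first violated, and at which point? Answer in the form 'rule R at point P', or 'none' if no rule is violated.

Zone of each point (C = within 1σ̂, B = 1σ̂–2σ̂, A = 2σ̂–3σ̂, * = beyond 3σ̂; sign = side of CL): 1:-C, 2:-C, 3:-*, 4:+C, 5:+C, 6:+C, 7:-C, 8:-C, 9:-C, 10:-B, 11:+C
Rule 1 (one point beyond the 3σ limits) is satisfied at point 3.

rule 1 at point 3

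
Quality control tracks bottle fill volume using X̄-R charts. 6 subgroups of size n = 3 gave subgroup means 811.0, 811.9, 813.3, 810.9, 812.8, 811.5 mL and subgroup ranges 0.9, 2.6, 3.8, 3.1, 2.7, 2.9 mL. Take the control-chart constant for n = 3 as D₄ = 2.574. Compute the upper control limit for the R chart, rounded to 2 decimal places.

6.86

R̄ = (0.9 + 2.6 + 3.8 + 3.1 + 2.7 + 2.9) / 6 = 16.0000 / 6 = 2.6667
UCL_R = D₄·R̄ = 2.574 × 2.6667 = 6.8640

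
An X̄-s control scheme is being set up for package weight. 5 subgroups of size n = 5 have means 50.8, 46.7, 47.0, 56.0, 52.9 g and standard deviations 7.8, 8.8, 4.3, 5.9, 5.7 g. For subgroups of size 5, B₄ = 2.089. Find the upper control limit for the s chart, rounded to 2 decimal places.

13.58

s̄ = (7.8 + 8.8 + 4.3 + 5.9 + 5.7) / 5 = 6.5000
UCL_s = B₄·s̄ = 2.089 × 6.5000 = 13.5785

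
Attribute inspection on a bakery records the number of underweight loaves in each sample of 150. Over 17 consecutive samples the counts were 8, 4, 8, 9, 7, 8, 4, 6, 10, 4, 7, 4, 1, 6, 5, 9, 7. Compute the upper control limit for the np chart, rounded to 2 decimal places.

13.66

p̄ = Σdᵢ / (k·n) = 107 / (17 × 150) = 0.04196
UCL = np̄ + 3·√(np̄(1−p̄)) = 6.2941 + 3 × √(6.2941×0.95804) = 6.2941 + 3 × 2.4556 = 13.6609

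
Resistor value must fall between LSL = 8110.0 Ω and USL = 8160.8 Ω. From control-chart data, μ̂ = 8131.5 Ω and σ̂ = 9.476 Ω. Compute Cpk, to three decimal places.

0.756

Cpu = (USL − μ̂) / (3σ̂) = (8160.8 − 8131.5) / (3 × 9.476) = 1.0307; Cpl = (μ̂ − LSL) / (3σ̂) = (8131.5 − 8110.0) / (3 × 9.476) = 0.7563; Cpk = min(Cpu, Cpl) = 0.7563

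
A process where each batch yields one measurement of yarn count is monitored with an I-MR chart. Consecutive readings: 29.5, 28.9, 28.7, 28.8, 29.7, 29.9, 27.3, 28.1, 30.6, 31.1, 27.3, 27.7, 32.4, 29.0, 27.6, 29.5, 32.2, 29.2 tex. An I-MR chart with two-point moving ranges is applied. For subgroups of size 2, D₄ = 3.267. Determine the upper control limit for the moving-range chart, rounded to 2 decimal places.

Moving ranges: 0.6, 0.2, 0.1, 0.9, 0.2, 2.6, 0.8, 2.5, 0.5, 3.8, 0.4, 4.7, 3.4, 1.4, 1.9, 2.7, 3.0; M̄R̄ = 29.7000 / 17 = 1.7471
UCL_MR = D₄·M̄R̄ = 3.267 × 1.7471 = 5.7076

5.71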